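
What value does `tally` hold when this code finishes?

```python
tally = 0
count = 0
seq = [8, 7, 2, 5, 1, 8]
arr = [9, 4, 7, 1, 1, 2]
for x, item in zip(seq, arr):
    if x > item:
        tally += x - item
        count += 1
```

Let's trace through this code step by step.

Initialize: tally = 0
Initialize: count = 0
Initialize: seq = [8, 7, 2, 5, 1, 8]
Initialize: arr = [9, 4, 7, 1, 1, 2]
Entering loop: for x, item in zip(seq, arr):

After execution: tally = 13
13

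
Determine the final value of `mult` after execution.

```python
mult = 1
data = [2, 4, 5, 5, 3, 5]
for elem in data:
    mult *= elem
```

Let's trace through this code step by step.

Initialize: mult = 1
Initialize: data = [2, 4, 5, 5, 3, 5]
Entering loop: for elem in data:

After execution: mult = 3000
3000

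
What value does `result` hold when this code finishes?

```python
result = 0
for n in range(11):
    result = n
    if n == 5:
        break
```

Let's trace through this code step by step.

Initialize: result = 0
Entering loop: for n in range(11):

After execution: result = 5
5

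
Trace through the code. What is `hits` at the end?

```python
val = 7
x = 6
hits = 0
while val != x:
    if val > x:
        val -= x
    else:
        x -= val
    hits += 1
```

Let's trace through this code step by step.

Initialize: val = 7
Initialize: x = 6
Initialize: hits = 0
Entering loop: while val != x:

After execution: hits = 6
6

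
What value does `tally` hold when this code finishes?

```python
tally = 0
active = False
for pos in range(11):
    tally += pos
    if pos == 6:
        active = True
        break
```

Let's trace through this code step by step.

Initialize: tally = 0
Initialize: active = False
Entering loop: for pos in range(11):

After execution: tally = 21
21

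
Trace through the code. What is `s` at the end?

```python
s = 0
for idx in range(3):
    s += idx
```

Let's trace through this code step by step.

Initialize: s = 0
Entering loop: for idx in range(3):

After execution: s = 3
3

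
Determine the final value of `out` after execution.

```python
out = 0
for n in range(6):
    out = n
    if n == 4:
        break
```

Let's trace through this code step by step.

Initialize: out = 0
Entering loop: for n in range(6):

After execution: out = 4
4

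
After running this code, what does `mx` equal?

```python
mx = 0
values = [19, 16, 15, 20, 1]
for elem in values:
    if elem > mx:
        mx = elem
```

Let's trace through this code step by step.

Initialize: mx = 0
Initialize: values = [19, 16, 15, 20, 1]
Entering loop: for elem in values:

After execution: mx = 20
20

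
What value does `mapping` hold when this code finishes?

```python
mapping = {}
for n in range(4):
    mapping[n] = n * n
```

Let's trace through this code step by step.

Initialize: mapping = {}
Entering loop: for n in range(4):

After execution: mapping = {0: 0, 1: 1, 2: 4, 3: 9}
{0: 0, 1: 1, 2: 4, 3: 9}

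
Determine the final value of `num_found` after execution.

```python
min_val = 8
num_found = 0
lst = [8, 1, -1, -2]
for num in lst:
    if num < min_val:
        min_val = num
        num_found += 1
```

Let's trace through this code step by step.

Initialize: min_val = 8
Initialize: num_found = 0
Initialize: lst = [8, 1, -1, -2]
Entering loop: for num in lst:

After execution: num_found = 3
3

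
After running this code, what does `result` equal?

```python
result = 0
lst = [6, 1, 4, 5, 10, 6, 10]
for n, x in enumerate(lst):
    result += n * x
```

Let's trace through this code step by step.

Initialize: result = 0
Initialize: lst = [6, 1, 4, 5, 10, 6, 10]
Entering loop: for n, x in enumerate(lst):

After execution: result = 154
154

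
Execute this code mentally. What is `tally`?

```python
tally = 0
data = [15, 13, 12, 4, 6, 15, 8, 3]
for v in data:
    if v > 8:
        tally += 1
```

Let's trace through this code step by step.

Initialize: tally = 0
Initialize: data = [15, 13, 12, 4, 6, 15, 8, 3]
Entering loop: for v in data:

After execution: tally = 4
4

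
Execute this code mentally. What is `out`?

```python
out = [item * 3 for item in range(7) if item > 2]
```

Let's trace through this code step by step.

Initialize: out = [item * 3 for item in range(7) if item > 2]

After execution: out = [9, 12, 15, 18]
[9, 12, 15, 18]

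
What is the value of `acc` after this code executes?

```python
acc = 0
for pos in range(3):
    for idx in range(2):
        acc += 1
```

Let's trace through this code step by step.

Initialize: acc = 0
Entering loop: for pos in range(3):

After execution: acc = 6
6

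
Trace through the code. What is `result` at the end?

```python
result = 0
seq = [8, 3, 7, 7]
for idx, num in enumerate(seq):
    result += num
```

Let's trace through this code step by step.

Initialize: result = 0
Initialize: seq = [8, 3, 7, 7]
Entering loop: for idx, num in enumerate(seq):

After execution: result = 25
25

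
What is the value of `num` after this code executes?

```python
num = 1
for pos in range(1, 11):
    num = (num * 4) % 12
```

Let's trace through this code step by step.

Initialize: num = 1
Entering loop: for pos in range(1, 11):

After execution: num = 4
4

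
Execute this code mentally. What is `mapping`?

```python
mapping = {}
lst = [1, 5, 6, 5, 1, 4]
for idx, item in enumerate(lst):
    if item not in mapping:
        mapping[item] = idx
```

Let's trace through this code step by step.

Initialize: mapping = {}
Initialize: lst = [1, 5, 6, 5, 1, 4]
Entering loop: for idx, item in enumerate(lst):

After execution: mapping = {1: 0, 5: 1, 6: 2, 4: 5}
{1: 0, 5: 1, 6: 2, 4: 5}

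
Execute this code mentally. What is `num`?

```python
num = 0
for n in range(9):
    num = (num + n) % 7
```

Let's trace through this code step by step.

Initialize: num = 0
Entering loop: for n in range(9):

After execution: num = 1
1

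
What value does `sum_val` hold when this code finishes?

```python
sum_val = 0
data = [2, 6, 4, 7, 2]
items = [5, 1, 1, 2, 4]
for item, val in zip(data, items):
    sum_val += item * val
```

Let's trace through this code step by step.

Initialize: sum_val = 0
Initialize: data = [2, 6, 4, 7, 2]
Initialize: items = [5, 1, 1, 2, 4]
Entering loop: for item, val in zip(data, items):

After execution: sum_val = 42
42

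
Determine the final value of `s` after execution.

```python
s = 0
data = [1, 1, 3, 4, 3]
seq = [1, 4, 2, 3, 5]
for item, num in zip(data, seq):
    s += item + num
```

Let's trace through this code step by step.

Initialize: s = 0
Initialize: data = [1, 1, 3, 4, 3]
Initialize: seq = [1, 4, 2, 3, 5]
Entering loop: for item, num in zip(data, seq):

After execution: s = 27
27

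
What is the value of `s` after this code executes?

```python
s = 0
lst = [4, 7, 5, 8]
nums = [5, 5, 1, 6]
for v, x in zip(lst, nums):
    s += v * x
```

Let's trace through this code step by step.

Initialize: s = 0
Initialize: lst = [4, 7, 5, 8]
Initialize: nums = [5, 5, 1, 6]
Entering loop: for v, x in zip(lst, nums):

After execution: s = 108
108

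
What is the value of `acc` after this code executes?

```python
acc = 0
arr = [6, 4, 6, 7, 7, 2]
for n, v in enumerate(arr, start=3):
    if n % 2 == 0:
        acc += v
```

Let's trace through this code step by step.

Initialize: acc = 0
Initialize: arr = [6, 4, 6, 7, 7, 2]
Entering loop: for n, v in enumerate(arr, start=3):

After execution: acc = 13
13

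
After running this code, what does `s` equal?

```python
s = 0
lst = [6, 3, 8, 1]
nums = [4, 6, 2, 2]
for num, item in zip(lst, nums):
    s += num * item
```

Let's trace through this code step by step.

Initialize: s = 0
Initialize: lst = [6, 3, 8, 1]
Initialize: nums = [4, 6, 2, 2]
Entering loop: for num, item in zip(lst, nums):

After execution: s = 60
60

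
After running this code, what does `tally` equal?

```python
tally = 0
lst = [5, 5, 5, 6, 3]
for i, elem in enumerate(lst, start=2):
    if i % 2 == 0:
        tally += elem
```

Let's trace through this code step by step.

Initialize: tally = 0
Initialize: lst = [5, 5, 5, 6, 3]
Entering loop: for i, elem in enumerate(lst, start=2):

After execution: tally = 13
13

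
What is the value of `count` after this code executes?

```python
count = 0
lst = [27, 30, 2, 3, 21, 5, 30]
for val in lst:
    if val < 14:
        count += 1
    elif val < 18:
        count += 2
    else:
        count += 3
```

Let's trace through this code step by step.

Initialize: count = 0
Initialize: lst = [27, 30, 2, 3, 21, 5, 30]
Entering loop: for val in lst:

After execution: count = 15
15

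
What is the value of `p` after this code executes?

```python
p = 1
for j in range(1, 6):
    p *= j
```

Let's trace through this code step by step.

Initialize: p = 1
Entering loop: for j in range(1, 6):

After execution: p = 120
120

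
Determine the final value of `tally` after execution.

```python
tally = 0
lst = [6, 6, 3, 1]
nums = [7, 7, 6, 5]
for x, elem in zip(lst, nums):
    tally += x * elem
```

Let's trace through this code step by step.

Initialize: tally = 0
Initialize: lst = [6, 6, 3, 1]
Initialize: nums = [7, 7, 6, 5]
Entering loop: for x, elem in zip(lst, nums):

After execution: tally = 107
107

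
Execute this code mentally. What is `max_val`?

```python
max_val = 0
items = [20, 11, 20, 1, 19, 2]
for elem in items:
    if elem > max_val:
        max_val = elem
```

Let's trace through this code step by step.

Initialize: max_val = 0
Initialize: items = [20, 11, 20, 1, 19, 2]
Entering loop: for elem in items:

After execution: max_val = 20
20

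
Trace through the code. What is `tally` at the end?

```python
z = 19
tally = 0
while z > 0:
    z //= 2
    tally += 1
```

Let's trace through this code step by step.

Initialize: z = 19
Initialize: tally = 0
Entering loop: while z > 0:

After execution: tally = 5
5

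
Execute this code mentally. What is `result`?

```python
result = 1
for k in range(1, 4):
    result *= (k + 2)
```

Let's trace through this code step by step.

Initialize: result = 1
Entering loop: for k in range(1, 4):

After execution: result = 60
60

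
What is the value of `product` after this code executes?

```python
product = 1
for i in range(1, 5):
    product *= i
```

Let's trace through this code step by step.

Initialize: product = 1
Entering loop: for i in range(1, 5):

After execution: product = 24
24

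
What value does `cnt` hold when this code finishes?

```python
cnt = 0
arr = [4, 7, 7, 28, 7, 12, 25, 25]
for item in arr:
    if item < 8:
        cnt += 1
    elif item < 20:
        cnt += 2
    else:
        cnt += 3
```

Let's trace through this code step by step.

Initialize: cnt = 0
Initialize: arr = [4, 7, 7, 28, 7, 12, 25, 25]
Entering loop: for item in arr:

After execution: cnt = 15
15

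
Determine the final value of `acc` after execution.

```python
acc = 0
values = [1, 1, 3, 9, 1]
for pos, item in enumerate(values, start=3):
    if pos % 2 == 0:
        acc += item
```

Let's trace through this code step by step.

Initialize: acc = 0
Initialize: values = [1, 1, 3, 9, 1]
Entering loop: for pos, item in enumerate(values, start=3):

After execution: acc = 10
10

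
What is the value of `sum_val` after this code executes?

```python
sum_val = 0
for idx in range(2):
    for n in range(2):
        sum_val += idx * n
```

Let's trace through this code step by step.

Initialize: sum_val = 0
Entering loop: for idx in range(2):

After execution: sum_val = 1
1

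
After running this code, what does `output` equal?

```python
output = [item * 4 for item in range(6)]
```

Let's trace through this code step by step.

Initialize: output = [item * 4 for item in range(6)]

After execution: output = [0, 4, 8, 12, 16, 20]
[0, 4, 8, 12, 16, 20]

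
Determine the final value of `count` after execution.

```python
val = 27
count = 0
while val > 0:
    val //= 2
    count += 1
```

Let's trace through this code step by step.

Initialize: val = 27
Initialize: count = 0
Entering loop: while val > 0:

After execution: count = 5
5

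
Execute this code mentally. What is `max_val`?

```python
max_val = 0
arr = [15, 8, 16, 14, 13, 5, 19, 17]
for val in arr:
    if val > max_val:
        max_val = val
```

Let's trace through this code step by step.

Initialize: max_val = 0
Initialize: arr = [15, 8, 16, 14, 13, 5, 19, 17]
Entering loop: for val in arr:

After execution: max_val = 19
19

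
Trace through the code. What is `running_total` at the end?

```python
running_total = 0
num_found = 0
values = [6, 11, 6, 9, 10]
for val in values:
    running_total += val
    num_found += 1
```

Let's trace through this code step by step.

Initialize: running_total = 0
Initialize: num_found = 0
Initialize: values = [6, 11, 6, 9, 10]
Entering loop: for val in values:

After execution: running_total = 42
42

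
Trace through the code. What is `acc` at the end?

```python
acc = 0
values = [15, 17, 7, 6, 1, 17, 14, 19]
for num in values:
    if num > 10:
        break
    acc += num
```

Let's trace through this code step by step.

Initialize: acc = 0
Initialize: values = [15, 17, 7, 6, 1, 17, 14, 19]
Entering loop: for num in values:

After execution: acc = 0
0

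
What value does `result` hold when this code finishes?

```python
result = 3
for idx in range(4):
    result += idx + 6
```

Let's trace through this code step by step.

Initialize: result = 3
Entering loop: for idx in range(4):

After execution: result = 33
33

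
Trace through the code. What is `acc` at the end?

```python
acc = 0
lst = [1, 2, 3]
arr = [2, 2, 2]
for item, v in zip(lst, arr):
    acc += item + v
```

Let's trace through this code step by step.

Initialize: acc = 0
Initialize: lst = [1, 2, 3]
Initialize: arr = [2, 2, 2]
Entering loop: for item, v in zip(lst, arr):

After execution: acc = 12
12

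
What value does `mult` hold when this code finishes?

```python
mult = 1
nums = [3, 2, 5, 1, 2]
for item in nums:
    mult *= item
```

Let's trace through this code step by step.

Initialize: mult = 1
Initialize: nums = [3, 2, 5, 1, 2]
Entering loop: for item in nums:

After execution: mult = 60
60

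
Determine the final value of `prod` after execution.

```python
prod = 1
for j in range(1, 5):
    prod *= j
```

Let's trace through this code step by step.

Initialize: prod = 1
Entering loop: for j in range(1, 5):

After execution: prod = 24
24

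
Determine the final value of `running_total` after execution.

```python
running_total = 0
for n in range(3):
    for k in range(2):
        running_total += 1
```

Let's trace through this code step by step.

Initialize: running_total = 0
Entering loop: for n in range(3):

After execution: running_total = 6
6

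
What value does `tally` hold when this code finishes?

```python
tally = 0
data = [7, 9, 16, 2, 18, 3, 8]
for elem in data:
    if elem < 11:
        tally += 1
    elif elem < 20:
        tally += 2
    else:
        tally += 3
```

Let's trace through this code step by step.

Initialize: tally = 0
Initialize: data = [7, 9, 16, 2, 18, 3, 8]
Entering loop: for elem in data:

After execution: tally = 9
9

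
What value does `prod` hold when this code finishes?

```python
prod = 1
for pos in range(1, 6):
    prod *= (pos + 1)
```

Let's trace through this code step by step.

Initialize: prod = 1
Entering loop: for pos in range(1, 6):

After execution: prod = 720
720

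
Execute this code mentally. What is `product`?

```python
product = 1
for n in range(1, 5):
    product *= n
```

Let's trace through this code step by step.

Initialize: product = 1
Entering loop: for n in range(1, 5):

After execution: product = 24
24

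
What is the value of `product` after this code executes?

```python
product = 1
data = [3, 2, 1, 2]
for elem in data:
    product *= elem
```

Let's trace through this code step by step.

Initialize: product = 1
Initialize: data = [3, 2, 1, 2]
Entering loop: for elem in data:

After execution: product = 12
12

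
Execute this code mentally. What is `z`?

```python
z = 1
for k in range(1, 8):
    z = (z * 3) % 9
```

Let's trace through this code step by step.

Initialize: z = 1
Entering loop: for k in range(1, 8):

After execution: z = 0
0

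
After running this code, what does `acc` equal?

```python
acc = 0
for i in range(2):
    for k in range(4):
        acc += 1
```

Let's trace through this code step by step.

Initialize: acc = 0
Entering loop: for i in range(2):

After execution: acc = 8
8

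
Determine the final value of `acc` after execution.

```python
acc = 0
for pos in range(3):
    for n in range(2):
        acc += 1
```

Let's trace through this code step by step.

Initialize: acc = 0
Entering loop: for pos in range(3):

After execution: acc = 6
6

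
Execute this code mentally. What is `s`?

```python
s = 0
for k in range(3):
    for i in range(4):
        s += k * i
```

Let's trace through this code step by step.

Initialize: s = 0
Entering loop: for k in range(3):

After execution: s = 18
18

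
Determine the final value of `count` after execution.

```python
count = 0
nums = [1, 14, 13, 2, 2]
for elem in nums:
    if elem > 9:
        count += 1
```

Let's trace through this code step by step.

Initialize: count = 0
Initialize: nums = [1, 14, 13, 2, 2]
Entering loop: for elem in nums:

After execution: count = 2
2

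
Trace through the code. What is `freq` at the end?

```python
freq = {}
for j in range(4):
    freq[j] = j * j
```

Let's trace through this code step by step.

Initialize: freq = {}
Entering loop: for j in range(4):

After execution: freq = {0: 0, 1: 1, 2: 4, 3: 9}
{0: 0, 1: 1, 2: 4, 3: 9}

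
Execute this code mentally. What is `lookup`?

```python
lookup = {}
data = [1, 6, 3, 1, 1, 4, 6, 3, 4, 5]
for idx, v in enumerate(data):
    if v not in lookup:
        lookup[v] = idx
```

Let's trace through this code step by step.

Initialize: lookup = {}
Initialize: data = [1, 6, 3, 1, 1, 4, 6, 3, 4, 5]
Entering loop: for idx, v in enumerate(data):

After execution: lookup = {1: 0, 6: 1, 3: 2, 4: 5, 5: 9}
{1: 0, 6: 1, 3: 2, 4: 5, 5: 9}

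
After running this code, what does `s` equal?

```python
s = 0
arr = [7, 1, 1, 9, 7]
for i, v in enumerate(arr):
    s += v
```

Let's trace through this code step by step.

Initialize: s = 0
Initialize: arr = [7, 1, 1, 9, 7]
Entering loop: for i, v in enumerate(arr):

After execution: s = 25
25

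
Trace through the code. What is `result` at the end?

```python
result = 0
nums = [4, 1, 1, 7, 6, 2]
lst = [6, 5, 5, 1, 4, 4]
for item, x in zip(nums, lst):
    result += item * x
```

Let's trace through this code step by step.

Initialize: result = 0
Initialize: nums = [4, 1, 1, 7, 6, 2]
Initialize: lst = [6, 5, 5, 1, 4, 4]
Entering loop: for item, x in zip(nums, lst):

After execution: result = 73
73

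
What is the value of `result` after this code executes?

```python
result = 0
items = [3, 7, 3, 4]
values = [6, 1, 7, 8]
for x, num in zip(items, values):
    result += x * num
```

Let's trace through this code step by step.

Initialize: result = 0
Initialize: items = [3, 7, 3, 4]
Initialize: values = [6, 1, 7, 8]
Entering loop: for x, num in zip(items, values):

After execution: result = 78
78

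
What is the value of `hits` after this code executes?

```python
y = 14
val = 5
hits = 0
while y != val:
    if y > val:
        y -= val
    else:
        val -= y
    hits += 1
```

Let's trace through this code step by step.

Initialize: y = 14
Initialize: val = 5
Initialize: hits = 0
Entering loop: while y != val:

After execution: hits = 6
6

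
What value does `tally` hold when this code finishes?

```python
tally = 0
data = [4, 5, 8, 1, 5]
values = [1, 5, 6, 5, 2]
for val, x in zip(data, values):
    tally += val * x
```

Let's trace through this code step by step.

Initialize: tally = 0
Initialize: data = [4, 5, 8, 1, 5]
Initialize: values = [1, 5, 6, 5, 2]
Entering loop: for val, x in zip(data, values):

After execution: tally = 92
92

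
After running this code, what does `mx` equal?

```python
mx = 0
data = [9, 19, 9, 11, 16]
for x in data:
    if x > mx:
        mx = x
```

Let's trace through this code step by step.

Initialize: mx = 0
Initialize: data = [9, 19, 9, 11, 16]
Entering loop: for x in data:

After execution: mx = 19
19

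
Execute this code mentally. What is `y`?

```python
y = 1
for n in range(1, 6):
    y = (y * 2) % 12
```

Let's trace through this code step by step.

Initialize: y = 1
Entering loop: for n in range(1, 6):

After execution: y = 8
8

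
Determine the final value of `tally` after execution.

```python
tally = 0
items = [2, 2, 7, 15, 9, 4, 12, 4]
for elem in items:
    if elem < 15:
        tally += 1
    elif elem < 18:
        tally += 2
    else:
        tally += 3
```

Let's trace through this code step by step.

Initialize: tally = 0
Initialize: items = [2, 2, 7, 15, 9, 4, 12, 4]
Entering loop: for elem in items:

After execution: tally = 9
9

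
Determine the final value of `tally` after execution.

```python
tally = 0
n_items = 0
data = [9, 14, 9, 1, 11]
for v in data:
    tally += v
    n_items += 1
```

Let's trace through this code step by step.

Initialize: tally = 0
Initialize: n_items = 0
Initialize: data = [9, 14, 9, 1, 11]
Entering loop: for v in data:

After execution: tally = 44
44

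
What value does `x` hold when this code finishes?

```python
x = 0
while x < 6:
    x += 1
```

Let's trace through this code step by step.

Initialize: x = 0
Entering loop: while x < 6:

After execution: x = 6
6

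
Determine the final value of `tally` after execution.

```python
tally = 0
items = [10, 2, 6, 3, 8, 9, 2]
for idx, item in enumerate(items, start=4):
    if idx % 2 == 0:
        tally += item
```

Let's trace through this code step by step.

Initialize: tally = 0
Initialize: items = [10, 2, 6, 3, 8, 9, 2]
Entering loop: for idx, item in enumerate(items, start=4):

After execution: tally = 26
26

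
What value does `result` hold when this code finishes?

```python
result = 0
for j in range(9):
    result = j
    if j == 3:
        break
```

Let's trace through this code step by step.

Initialize: result = 0
Entering loop: for j in range(9):

After execution: result = 3
3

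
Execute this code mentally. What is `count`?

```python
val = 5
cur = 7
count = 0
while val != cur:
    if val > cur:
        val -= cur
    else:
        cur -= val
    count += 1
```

Let's trace through this code step by step.

Initialize: val = 5
Initialize: cur = 7
Initialize: count = 0
Entering loop: while val != cur:

After execution: count = 4
4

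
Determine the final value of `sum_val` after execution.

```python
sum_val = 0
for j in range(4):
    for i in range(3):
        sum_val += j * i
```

Let's trace through this code step by step.

Initialize: sum_val = 0
Entering loop: for j in range(4):

After execution: sum_val = 18
18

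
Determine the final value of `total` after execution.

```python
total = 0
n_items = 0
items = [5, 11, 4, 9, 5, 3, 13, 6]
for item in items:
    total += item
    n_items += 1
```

Let's trace through this code step by step.

Initialize: total = 0
Initialize: n_items = 0
Initialize: items = [5, 11, 4, 9, 5, 3, 13, 6]
Entering loop: for item in items:

After execution: total = 56
56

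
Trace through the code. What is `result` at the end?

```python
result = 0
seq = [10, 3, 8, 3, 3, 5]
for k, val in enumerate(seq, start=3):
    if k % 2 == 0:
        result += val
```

Let's trace through this code step by step.

Initialize: result = 0
Initialize: seq = [10, 3, 8, 3, 3, 5]
Entering loop: for k, val in enumerate(seq, start=3):

After execution: result = 11
11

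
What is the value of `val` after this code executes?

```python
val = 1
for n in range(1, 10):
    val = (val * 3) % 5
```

Let's trace through this code step by step.

Initialize: val = 1
Entering loop: for n in range(1, 10):

After execution: val = 3
3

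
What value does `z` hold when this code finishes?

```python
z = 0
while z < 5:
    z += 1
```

Let's trace through this code step by step.

Initialize: z = 0
Entering loop: while z < 5:

After execution: z = 5
5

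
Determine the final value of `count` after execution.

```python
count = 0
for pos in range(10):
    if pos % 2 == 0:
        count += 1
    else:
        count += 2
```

Let's trace through this code step by step.

Initialize: count = 0
Entering loop: for pos in range(10):

After execution: count = 15
15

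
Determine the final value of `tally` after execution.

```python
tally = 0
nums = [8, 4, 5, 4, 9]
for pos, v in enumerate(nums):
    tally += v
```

Let's trace through this code step by step.

Initialize: tally = 0
Initialize: nums = [8, 4, 5, 4, 9]
Entering loop: for pos, v in enumerate(nums):

After execution: tally = 30
30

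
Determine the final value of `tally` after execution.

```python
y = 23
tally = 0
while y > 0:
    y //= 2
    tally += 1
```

Let's trace through this code step by step.

Initialize: y = 23
Initialize: tally = 0
Entering loop: while y > 0:

After execution: tally = 5
5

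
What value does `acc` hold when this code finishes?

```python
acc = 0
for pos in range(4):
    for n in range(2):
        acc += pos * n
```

Let's trace through this code step by step.

Initialize: acc = 0
Entering loop: for pos in range(4):

After execution: acc = 6
6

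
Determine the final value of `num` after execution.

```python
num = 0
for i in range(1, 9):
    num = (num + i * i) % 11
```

Let's trace through this code step by step.

Initialize: num = 0
Entering loop: for i in range(1, 9):

After execution: num = 6
6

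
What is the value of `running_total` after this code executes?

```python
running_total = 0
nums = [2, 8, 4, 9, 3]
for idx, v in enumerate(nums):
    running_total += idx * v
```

Let's trace through this code step by step.

Initialize: running_total = 0
Initialize: nums = [2, 8, 4, 9, 3]
Entering loop: for idx, v in enumerate(nums):

After execution: running_total = 55
55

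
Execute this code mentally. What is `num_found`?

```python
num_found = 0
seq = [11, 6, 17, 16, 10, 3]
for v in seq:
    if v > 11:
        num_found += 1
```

Let's trace through this code step by step.

Initialize: num_found = 0
Initialize: seq = [11, 6, 17, 16, 10, 3]
Entering loop: for v in seq:

After execution: num_found = 2
2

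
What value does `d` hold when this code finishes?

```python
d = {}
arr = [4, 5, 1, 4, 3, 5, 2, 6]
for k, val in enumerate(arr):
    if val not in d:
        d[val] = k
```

Let's trace through this code step by step.

Initialize: d = {}
Initialize: arr = [4, 5, 1, 4, 3, 5, 2, 6]
Entering loop: for k, val in enumerate(arr):

After execution: d = {4: 0, 5: 1, 1: 2, 3: 4, 2: 6, 6: 7}
{4: 0, 5: 1, 1: 2, 3: 4, 2: 6, 6: 7}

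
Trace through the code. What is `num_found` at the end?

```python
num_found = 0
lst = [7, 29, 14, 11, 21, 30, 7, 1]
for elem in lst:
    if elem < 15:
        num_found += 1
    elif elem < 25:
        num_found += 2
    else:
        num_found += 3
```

Let's trace through this code step by step.

Initialize: num_found = 0
Initialize: lst = [7, 29, 14, 11, 21, 30, 7, 1]
Entering loop: for elem in lst:

After execution: num_found = 13
13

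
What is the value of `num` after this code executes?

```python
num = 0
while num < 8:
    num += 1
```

Let's trace through this code step by step.

Initialize: num = 0
Entering loop: while num < 8:

After execution: num = 8
8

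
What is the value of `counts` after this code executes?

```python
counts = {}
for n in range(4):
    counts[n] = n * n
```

Let's trace through this code step by step.

Initialize: counts = {}
Entering loop: for n in range(4):

After execution: counts = {0: 0, 1: 1, 2: 4, 3: 9}
{0: 0, 1: 1, 2: 4, 3: 9}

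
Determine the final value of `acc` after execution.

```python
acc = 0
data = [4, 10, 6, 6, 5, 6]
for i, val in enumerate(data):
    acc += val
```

Let's trace through this code step by step.

Initialize: acc = 0
Initialize: data = [4, 10, 6, 6, 5, 6]
Entering loop: for i, val in enumerate(data):

After execution: acc = 37
37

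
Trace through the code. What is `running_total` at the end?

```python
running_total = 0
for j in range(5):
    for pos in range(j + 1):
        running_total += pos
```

Let's trace through this code step by step.

Initialize: running_total = 0
Entering loop: for j in range(5):

After execution: running_total = 20
20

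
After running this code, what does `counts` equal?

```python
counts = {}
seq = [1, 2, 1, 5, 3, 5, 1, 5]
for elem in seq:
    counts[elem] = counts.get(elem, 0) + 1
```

Let's trace through this code step by step.

Initialize: counts = {}
Initialize: seq = [1, 2, 1, 5, 3, 5, 1, 5]
Entering loop: for elem in seq:

After execution: counts = {1: 3, 2: 1, 5: 3, 3: 1}
{1: 3, 2: 1, 5: 3, 3: 1}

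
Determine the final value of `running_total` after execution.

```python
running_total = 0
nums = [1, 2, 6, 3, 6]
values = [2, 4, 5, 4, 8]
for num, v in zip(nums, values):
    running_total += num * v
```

Let's trace through this code step by step.

Initialize: running_total = 0
Initialize: nums = [1, 2, 6, 3, 6]
Initialize: values = [2, 4, 5, 4, 8]
Entering loop: for num, v in zip(nums, values):

After execution: running_total = 100
100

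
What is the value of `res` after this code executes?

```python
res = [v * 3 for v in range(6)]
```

Let's trace through this code step by step.

Initialize: res = [v * 3 for v in range(6)]

After execution: res = [0, 3, 6, 9, 12, 15]
[0, 3, 6, 9, 12, 15]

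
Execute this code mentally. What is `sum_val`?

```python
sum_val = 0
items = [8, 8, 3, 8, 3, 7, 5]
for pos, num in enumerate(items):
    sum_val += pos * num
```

Let's trace through this code step by step.

Initialize: sum_val = 0
Initialize: items = [8, 8, 3, 8, 3, 7, 5]
Entering loop: for pos, num in enumerate(items):

After execution: sum_val = 115
115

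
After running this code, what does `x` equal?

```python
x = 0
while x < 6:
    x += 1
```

Let's trace through this code step by step.

Initialize: x = 0
Entering loop: while x < 6:

After execution: x = 6
6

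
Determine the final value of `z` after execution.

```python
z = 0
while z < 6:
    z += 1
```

Let's trace through this code step by step.

Initialize: z = 0
Entering loop: while z < 6:

After execution: z = 6
6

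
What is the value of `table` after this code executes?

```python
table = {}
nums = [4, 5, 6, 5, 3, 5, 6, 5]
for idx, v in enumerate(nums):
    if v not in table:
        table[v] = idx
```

Let's trace through this code step by step.

Initialize: table = {}
Initialize: nums = [4, 5, 6, 5, 3, 5, 6, 5]
Entering loop: for idx, v in enumerate(nums):

After execution: table = {4: 0, 5: 1, 6: 2, 3: 4}
{4: 0, 5: 1, 6: 2, 3: 4}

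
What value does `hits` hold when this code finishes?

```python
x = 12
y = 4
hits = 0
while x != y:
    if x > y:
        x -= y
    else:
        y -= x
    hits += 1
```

Let's trace through this code step by step.

Initialize: x = 12
Initialize: y = 4
Initialize: hits = 0
Entering loop: while x != y:

After execution: hits = 2
2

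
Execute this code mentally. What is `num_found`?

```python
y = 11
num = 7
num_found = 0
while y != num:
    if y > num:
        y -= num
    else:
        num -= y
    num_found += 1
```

Let's trace through this code step by step.

Initialize: y = 11
Initialize: num = 7
Initialize: num_found = 0
Entering loop: while y != num:

After execution: num_found = 5
5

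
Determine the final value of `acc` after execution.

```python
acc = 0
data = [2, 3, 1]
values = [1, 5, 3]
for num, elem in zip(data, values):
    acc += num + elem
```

Let's trace through this code step by step.

Initialize: acc = 0
Initialize: data = [2, 3, 1]
Initialize: values = [1, 5, 3]
Entering loop: for num, elem in zip(data, values):

After execution: acc = 15
15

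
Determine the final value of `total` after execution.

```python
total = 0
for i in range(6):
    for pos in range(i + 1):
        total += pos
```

Let's trace through this code step by step.

Initialize: total = 0
Entering loop: for i in range(6):

After execution: total = 35
35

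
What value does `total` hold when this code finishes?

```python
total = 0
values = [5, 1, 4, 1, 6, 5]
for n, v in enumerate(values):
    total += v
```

Let's trace through this code step by step.

Initialize: total = 0
Initialize: values = [5, 1, 4, 1, 6, 5]
Entering loop: for n, v in enumerate(values):

After execution: total = 22
22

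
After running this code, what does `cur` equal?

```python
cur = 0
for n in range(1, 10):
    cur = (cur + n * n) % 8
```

Let's trace through this code step by step.

Initialize: cur = 0
Entering loop: for n in range(1, 10):

After execution: cur = 5
5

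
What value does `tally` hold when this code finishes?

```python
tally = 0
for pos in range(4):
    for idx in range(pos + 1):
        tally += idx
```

Let's trace through this code step by step.

Initialize: tally = 0
Entering loop: for pos in range(4):

After execution: tally = 10
10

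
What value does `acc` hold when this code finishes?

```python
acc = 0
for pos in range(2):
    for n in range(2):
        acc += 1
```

Let's trace through this code step by step.

Initialize: acc = 0
Entering loop: for pos in range(2):

After execution: acc = 4
4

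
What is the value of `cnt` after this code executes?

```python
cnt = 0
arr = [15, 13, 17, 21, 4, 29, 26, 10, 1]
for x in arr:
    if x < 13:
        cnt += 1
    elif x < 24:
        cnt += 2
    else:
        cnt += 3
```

Let's trace through this code step by step.

Initialize: cnt = 0
Initialize: arr = [15, 13, 17, 21, 4, 29, 26, 10, 1]
Entering loop: for x in arr:

After execution: cnt = 17
17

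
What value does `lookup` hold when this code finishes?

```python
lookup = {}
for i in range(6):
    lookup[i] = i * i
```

Let's trace through this code step by step.

Initialize: lookup = {}
Entering loop: for i in range(6):

After execution: lookup = {0: 0, 1: 1, 2: 4, 3: 9, 4: 16, 5: 25}
{0: 0, 1: 1, 2: 4, 3: 9, 4: 16, 5: 25}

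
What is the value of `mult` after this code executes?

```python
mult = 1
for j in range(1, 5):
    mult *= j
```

Let's trace through this code step by step.

Initialize: mult = 1
Entering loop: for j in range(1, 5):

After execution: mult = 24
24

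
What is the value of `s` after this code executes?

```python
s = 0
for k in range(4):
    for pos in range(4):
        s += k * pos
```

Let's trace through this code step by step.

Initialize: s = 0
Entering loop: for k in range(4):

After execution: s = 36
36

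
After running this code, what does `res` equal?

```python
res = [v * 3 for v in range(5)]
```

Let's trace through this code step by step.

Initialize: res = [v * 3 for v in range(5)]

After execution: res = [0, 3, 6, 9, 12]
[0, 3, 6, 9, 12]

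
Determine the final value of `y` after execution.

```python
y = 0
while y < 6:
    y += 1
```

Let's trace through this code step by step.

Initialize: y = 0
Entering loop: while y < 6:

After execution: y = 6
6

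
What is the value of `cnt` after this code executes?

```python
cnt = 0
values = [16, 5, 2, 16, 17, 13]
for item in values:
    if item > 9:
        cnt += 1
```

Let's trace through this code step by step.

Initialize: cnt = 0
Initialize: values = [16, 5, 2, 16, 17, 13]
Entering loop: for item in values:

After execution: cnt = 4
4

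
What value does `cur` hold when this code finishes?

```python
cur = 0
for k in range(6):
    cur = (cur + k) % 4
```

Let's trace through this code step by step.

Initialize: cur = 0
Entering loop: for k in range(6):

After execution: cur = 3
3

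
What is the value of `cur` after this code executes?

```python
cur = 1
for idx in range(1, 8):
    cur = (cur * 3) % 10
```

Let's trace through this code step by step.

Initialize: cur = 1
Entering loop: for idx in range(1, 8):

After execution: cur = 7
7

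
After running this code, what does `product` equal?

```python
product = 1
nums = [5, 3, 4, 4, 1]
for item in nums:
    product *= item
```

Let's trace through this code step by step.

Initialize: product = 1
Initialize: nums = [5, 3, 4, 4, 1]
Entering loop: for item in nums:

After execution: product = 240
240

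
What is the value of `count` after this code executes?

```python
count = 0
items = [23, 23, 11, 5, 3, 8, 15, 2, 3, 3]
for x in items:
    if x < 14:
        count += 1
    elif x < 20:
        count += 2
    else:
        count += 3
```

Let's trace through this code step by step.

Initialize: count = 0
Initialize: items = [23, 23, 11, 5, 3, 8, 15, 2, 3, 3]
Entering loop: for x in items:

After execution: count = 15
15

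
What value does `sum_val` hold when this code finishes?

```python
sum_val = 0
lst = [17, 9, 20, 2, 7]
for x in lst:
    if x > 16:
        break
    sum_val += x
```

Let's trace through this code step by step.

Initialize: sum_val = 0
Initialize: lst = [17, 9, 20, 2, 7]
Entering loop: for x in lst:

After execution: sum_val = 0
0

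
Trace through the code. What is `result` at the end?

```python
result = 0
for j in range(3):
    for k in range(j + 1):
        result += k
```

Let's trace through this code step by step.

Initialize: result = 0
Entering loop: for j in range(3):

After execution: result = 4
4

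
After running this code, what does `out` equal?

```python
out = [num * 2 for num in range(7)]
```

Let's trace through this code step by step.

Initialize: out = [num * 2 for num in range(7)]

After execution: out = [0, 2, 4, 6, 8, 10, 12]
[0, 2, 4, 6, 8, 10, 12]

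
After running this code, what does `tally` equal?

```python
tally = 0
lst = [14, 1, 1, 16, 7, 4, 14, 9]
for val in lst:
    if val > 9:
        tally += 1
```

Let's trace through this code step by step.

Initialize: tally = 0
Initialize: lst = [14, 1, 1, 16, 7, 4, 14, 9]
Entering loop: for val in lst:

After execution: tally = 3
3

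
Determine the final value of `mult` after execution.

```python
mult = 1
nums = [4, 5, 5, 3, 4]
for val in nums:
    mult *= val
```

Let's trace through this code step by step.

Initialize: mult = 1
Initialize: nums = [4, 5, 5, 3, 4]
Entering loop: for val in nums:

After execution: mult = 1200
1200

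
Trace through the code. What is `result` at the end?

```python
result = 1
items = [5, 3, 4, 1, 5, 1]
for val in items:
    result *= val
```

Let's trace through this code step by step.

Initialize: result = 1
Initialize: items = [5, 3, 4, 1, 5, 1]
Entering loop: for val in items:

After execution: result = 300
300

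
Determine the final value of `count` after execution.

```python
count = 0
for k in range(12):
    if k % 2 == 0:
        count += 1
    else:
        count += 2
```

Let's trace through this code step by step.

Initialize: count = 0
Entering loop: for k in range(12):

After execution: count = 18
18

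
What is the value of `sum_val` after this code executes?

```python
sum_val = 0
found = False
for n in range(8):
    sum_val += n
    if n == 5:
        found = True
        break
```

Let's trace through this code step by step.

Initialize: sum_val = 0
Initialize: found = False
Entering loop: for n in range(8):

After execution: sum_val = 15
15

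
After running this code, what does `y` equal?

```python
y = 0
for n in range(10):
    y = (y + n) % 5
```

Let's trace through this code step by step.

Initialize: y = 0
Entering loop: for n in range(10):

After execution: y = 0
0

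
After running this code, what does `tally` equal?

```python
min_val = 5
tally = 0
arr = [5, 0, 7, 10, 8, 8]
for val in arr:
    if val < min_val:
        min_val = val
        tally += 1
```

Let's trace through this code step by step.

Initialize: min_val = 5
Initialize: tally = 0
Initialize: arr = [5, 0, 7, 10, 8, 8]
Entering loop: for val in arr:

After execution: tally = 1
1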